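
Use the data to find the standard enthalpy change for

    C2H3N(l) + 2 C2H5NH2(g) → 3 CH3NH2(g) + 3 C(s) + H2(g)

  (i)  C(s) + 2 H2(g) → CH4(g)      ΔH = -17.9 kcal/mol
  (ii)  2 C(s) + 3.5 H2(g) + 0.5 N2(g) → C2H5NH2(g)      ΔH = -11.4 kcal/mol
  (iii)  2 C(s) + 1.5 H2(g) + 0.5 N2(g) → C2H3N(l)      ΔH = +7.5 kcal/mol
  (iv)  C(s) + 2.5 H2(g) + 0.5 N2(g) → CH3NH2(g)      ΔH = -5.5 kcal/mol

(i): not needed (CH4(g) appears nowhere else).
(ii) reversed and × 2 (C2H5NH2(g) must end up as a reactant; scale by 2 for the 2 C2H5NH2(g)): (-2)·(-11.4) = +22.8 kcal/mol
(iii) reversed (reverse to put C2H3N(l) on the reactant side): -7.5 kcal/mol
(iv) × 3 (×3 to match 3 CH3NH2(g) in the target): (3)·(-5.5) = -16.5 kcal/mol
Since enthalpy is a state function, ΔH = (+22.8) + (-7.5) + (-16.5) = -1.2 kcal/mol

ΔH = -1.2 kcal/mol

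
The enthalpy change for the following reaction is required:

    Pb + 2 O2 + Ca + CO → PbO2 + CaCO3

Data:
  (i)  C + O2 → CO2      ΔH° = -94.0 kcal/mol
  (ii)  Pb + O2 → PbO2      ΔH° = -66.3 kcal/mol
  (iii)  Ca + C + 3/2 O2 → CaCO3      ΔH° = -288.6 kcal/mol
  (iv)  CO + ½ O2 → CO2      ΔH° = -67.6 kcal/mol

ΔH° = -328.5 kcal/mol

(i) reversed: +94.0 kcal/mol
(ii) as written (PbO2 already on the product side): -66.3 kcal/mol
(iii) as written (CaCO3 already on the product side): -288.6 kcal/mol
(iv) as written (CO already on the reactant side): -67.6 kcal/mol
ΔH° = (+94.0) + (-66.3) + (-288.6) + (-67.6) = -328.5 kcal/mol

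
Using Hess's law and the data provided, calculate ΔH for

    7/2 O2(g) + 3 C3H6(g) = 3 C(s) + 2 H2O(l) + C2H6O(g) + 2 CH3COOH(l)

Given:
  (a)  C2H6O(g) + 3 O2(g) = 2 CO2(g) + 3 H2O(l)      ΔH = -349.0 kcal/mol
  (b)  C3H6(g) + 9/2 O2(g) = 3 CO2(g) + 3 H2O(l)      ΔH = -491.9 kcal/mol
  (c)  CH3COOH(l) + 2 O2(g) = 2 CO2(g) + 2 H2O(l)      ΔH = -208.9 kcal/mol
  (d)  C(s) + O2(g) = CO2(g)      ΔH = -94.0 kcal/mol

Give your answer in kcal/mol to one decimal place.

(a) reversed (reverse to put C2H6O(g) on the product side): +349.0 kcal/mol
(b) × 3 (×3 to match 3 C3H6(g) in the target): (3)·(-491.9) = -1475.7 kcal/mol
(c) reversed and × 2 (CH3COOH(l) must end up as a product; ×2 to match 2 CH3COOH(l) in the target): (-2)·(-208.9) = +417.8 kcal/mol
(d) reversed and × 3 (reverse to put C(s) on the product side; ×3 to match 3 C(s) in the target): (-3)·(-94.0) = +282.0 kcal/mol
ΔH = (-1)·(-349.0) + (3)·(-491.9) + (-2)·(-208.9) + (-3)·(-94.0) = -426.9 kcal/mol

ΔH = -426.9 kcal/mol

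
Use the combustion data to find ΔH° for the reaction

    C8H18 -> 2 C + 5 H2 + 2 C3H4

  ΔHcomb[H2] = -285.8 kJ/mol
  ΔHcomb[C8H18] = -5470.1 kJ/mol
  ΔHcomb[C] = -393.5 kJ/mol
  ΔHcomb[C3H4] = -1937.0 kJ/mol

With combustion enthalpies, reactants minus products:
= [1·(-5470.1)] − [2·(-393.5) + 5·(-285.8) + 2·(-1937.0)]
= 619.9 kJ/mol

ΔH° = 619.9 kJ/mol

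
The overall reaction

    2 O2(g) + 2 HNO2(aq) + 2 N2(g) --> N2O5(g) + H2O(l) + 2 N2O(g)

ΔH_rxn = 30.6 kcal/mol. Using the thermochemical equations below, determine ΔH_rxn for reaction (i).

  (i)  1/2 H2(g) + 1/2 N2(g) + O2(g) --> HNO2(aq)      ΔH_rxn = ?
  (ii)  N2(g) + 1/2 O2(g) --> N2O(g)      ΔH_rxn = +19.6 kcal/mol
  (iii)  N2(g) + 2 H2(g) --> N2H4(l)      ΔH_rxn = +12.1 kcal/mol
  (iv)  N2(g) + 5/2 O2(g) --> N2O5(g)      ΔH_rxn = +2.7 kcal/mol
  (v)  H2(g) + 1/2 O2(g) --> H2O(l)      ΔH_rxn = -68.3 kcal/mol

ΔH_rxn = -28.5 kcal/mol

(i) reversed and × 2: contributes −2·x
(ii) × 2: (2)·(+19.6) = +39.2 kcal/mol
(iii): not needed.
(iv) as written: +2.7 kcal/mol
(v) as written: -68.3 kcal/mol
+30.6 = (+39.2) + (+2.7) + (-68.3) − 2·x
x = (+30.6 − (-26.4)) / (-2) = -28.5 kcal/mol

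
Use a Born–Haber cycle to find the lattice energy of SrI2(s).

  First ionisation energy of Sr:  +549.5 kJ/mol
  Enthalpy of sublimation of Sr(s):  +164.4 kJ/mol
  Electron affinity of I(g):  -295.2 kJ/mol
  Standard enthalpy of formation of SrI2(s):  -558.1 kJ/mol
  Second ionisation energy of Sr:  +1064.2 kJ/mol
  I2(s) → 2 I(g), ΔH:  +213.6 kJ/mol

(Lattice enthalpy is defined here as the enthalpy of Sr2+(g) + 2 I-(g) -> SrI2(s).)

U = -1959.4 kJ/mol

ΔHf° = 1·ΔHsub + 1·(ΣIE) + 1·D(I2) + 2·EA + U
-558.1 = 1·(+164.4) + 1·(+1613.7) + 1·(+213.6) + 2·(-295.2) + U
U = -558.1 − (+1401.3) = -1959.4 kJ/mol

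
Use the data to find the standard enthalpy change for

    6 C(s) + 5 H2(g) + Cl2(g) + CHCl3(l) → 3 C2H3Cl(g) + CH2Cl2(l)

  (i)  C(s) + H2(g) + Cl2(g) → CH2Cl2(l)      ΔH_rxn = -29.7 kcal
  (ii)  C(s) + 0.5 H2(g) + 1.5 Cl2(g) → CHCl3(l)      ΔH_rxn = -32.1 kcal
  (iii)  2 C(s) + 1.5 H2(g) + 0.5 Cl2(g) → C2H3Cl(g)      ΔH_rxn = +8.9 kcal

(i) as written (CH2Cl2(l) already on the product side): -29.7 kcal
(ii) reversed (reverse to put CHCl3(l) on the reactant side): +32.1 kcal
(iii) × 3 (×3 to match 3 C2H3Cl(g) in the target): (3)·(+8.9) = +26.7 kcal
Since enthalpy is a state function, ΔH_rxn = (-29.7) + (+32.1) + (+26.7) = 29.1 kcal

ΔH_rxn = 29.1 kcal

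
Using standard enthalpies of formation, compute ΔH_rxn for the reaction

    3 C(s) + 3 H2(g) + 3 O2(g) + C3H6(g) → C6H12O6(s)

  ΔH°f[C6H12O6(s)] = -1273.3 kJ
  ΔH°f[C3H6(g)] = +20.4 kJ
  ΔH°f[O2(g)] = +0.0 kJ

ΔH_rxn = -1293.7 kJ

Products: 1·(-1273.3) = -1273.3
Reactants: 3·(+0.0) + 3·(+0.0) + 3·(+0.0) + 1·(+20.4) = +20.4
ΔH_rxn = (-1273.3) − (+20.4) = -1293.7 kJ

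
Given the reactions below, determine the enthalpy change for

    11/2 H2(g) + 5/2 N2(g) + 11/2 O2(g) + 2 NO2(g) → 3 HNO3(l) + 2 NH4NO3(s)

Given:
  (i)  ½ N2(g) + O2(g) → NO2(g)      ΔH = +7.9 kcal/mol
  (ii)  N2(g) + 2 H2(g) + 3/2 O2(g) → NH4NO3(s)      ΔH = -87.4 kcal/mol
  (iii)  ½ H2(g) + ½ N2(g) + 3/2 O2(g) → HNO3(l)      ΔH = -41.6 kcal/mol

ΔH = -315.4 kcal/mol

(i) reversed and × 2: (-2)·(+7.9) = -15.8 kcal/mol
(ii) × 2: (2)·(-87.4) = -174.8 kcal/mol
(iii) × 3: (3)·(-41.6) = -124.8 kcal/mol
ΔH = (-2)·(+7.9) + (2)·(-87.4) + (3)·(-41.6) = -315.4 kcal/mol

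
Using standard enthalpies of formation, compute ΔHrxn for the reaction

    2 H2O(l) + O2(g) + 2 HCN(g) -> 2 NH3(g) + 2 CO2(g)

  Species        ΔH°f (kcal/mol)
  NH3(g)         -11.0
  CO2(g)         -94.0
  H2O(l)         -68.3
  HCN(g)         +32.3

Products: 2·(-11.0) + 2·(-94.0) = -210.0
Reactants: 2·(-68.3) + 1·(+0.0) + 2·(+32.3) = -72.0
ΔHrxn = (-210.0) − (-72.0) = -138.0 kcal/mol

ΔHrxn = -138.0 kcal/mol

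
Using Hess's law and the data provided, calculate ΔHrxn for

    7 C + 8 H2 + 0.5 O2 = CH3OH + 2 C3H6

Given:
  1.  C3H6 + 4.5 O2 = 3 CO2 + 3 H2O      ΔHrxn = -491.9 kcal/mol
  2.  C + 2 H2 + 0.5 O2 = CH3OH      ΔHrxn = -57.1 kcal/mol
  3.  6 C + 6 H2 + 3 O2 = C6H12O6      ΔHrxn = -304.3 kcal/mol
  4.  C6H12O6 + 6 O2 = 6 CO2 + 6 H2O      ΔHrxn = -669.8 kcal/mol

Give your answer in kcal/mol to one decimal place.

ΔHrxn = -47.4 kcal/mol

eq. 1 reversed and × 2 (reverse to put C3H6 on the product side; ×2 to match 2 C3H6 in the target): (-2)·(-491.9) = +983.8 kcal/mol
eq. 2 as written (CH3OH already on the product side): -57.1 kcal/mol
eq. 3 as written: -304.3 kcal/mol
eq. 4 as written: -669.8 kcal/mol
ΔHrxn = (+983.8) + (-57.1) + (-304.3) + (-669.8) = -47.4 kcal/mol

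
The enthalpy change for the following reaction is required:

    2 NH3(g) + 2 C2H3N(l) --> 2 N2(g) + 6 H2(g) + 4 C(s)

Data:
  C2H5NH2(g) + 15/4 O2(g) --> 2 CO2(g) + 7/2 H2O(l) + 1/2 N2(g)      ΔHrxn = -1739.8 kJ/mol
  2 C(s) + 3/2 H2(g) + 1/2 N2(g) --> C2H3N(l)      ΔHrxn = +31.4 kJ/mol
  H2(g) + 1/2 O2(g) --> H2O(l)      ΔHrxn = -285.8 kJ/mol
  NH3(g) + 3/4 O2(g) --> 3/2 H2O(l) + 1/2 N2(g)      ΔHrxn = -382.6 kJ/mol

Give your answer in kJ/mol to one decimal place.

equation 1: not needed (C2H5NH2(g) appears nowhere else).
equation 2 reversed and × 2 (reverse to put C2H3N(l) on the reactant side; scale by 2 for the 2 C2H3N(l)): (-2)·(+31.4) = -62.8 kJ/mol
equation 3 reversed and × 3: (-3)·(-285.8) = +857.4 kJ/mol
equation 4 × 2 (scale by 2 for the 2 NH3(g)): (2)·(-382.6) = -765.2 kJ/mol
ΔHrxn = (-2)·(+31.4) + (-3)·(-285.8) + (2)·(-382.6) = 29.4 kJ/mol

ΔHrxn = 29.4 kJ/mol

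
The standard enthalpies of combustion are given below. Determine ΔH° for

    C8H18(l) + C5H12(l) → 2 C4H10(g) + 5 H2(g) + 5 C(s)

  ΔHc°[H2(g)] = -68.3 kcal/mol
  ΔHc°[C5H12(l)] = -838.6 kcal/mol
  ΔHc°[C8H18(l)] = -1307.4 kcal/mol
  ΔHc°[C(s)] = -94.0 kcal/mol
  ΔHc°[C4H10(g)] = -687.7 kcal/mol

With combustion enthalpies, reactants minus products:
= [1·(-1307.4) + 1·(-838.6)] − [2·(-687.7) + 5·(-68.3) + 5·(-94.0)]
= 40.9 kcal/mol

ΔH° = 40.9 kcal/mol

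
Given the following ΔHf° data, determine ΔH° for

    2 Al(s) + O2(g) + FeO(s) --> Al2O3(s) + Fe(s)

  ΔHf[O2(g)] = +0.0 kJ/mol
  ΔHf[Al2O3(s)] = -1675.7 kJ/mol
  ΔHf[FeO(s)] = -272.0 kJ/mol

ΔH° = -1403.7 kJ/mol

Products: 1·(-1675.7) + 1·(+0.0) = -1675.7
Reactants: 2·(+0.0) + 1·(+0.0) + 1·(-272.0) = -272.0
ΔH° = (-1675.7) − (-272.0) = -1403.7 kJ/mol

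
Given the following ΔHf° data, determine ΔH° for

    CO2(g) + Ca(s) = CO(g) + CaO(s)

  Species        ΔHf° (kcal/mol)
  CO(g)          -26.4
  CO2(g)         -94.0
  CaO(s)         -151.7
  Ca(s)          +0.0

ΔH°rxn = Σ nΔHf°(products) − Σ nΔHf°(reactants).
Products: 1·(-26.4) + 1·(-151.7) = -178.1
Reactants: 1·(-94.0) + 1·(+0.0) = -94.0
ΔH° = (-178.1) − (-94.0) = -84.1 kcal/mol

ΔH° = -84.1 kcal/mol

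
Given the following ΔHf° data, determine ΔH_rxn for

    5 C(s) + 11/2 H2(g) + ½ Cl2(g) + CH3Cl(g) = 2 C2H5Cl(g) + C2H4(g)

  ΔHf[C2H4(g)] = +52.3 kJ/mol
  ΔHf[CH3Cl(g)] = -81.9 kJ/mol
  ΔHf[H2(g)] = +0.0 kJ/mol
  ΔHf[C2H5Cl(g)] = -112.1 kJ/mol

ΔH_rxn = -90.0 kJ/mol

Products: 2·(-112.1) + 1·(+52.3) = -171.9
Reactants: 5·(+0.0) + 11/2·(+0.0) + 1/2·(+0.0) + 1·(-81.9) = -81.9
ΔH_rxn = (-171.9) − (-81.9) = -90.0 kJ/mol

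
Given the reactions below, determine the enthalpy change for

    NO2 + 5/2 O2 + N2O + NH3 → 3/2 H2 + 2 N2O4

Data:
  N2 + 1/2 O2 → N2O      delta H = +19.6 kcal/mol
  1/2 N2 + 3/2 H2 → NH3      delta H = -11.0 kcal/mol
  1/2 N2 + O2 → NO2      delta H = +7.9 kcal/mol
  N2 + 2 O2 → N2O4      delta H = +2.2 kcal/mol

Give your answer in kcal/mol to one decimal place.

equation 1 reversed (reverse to put N2O on the reactant side): -19.6 kcal/mol
equation 2 reversed (reverse to put NH3 on the reactant side): +11.0 kcal/mol
equation 3 reversed (NO2 must end up as a reactant): -7.9 kcal/mol
equation 4 × 2 (×2 to match 2 N2O4 in the target): (2)·(+2.2) = +4.4 kcal/mol
delta H = (-19.6) + (+11.0) + (-7.9) + (+4.4) = -12.1 kcal/mol

delta H = -12.1 kcal/mol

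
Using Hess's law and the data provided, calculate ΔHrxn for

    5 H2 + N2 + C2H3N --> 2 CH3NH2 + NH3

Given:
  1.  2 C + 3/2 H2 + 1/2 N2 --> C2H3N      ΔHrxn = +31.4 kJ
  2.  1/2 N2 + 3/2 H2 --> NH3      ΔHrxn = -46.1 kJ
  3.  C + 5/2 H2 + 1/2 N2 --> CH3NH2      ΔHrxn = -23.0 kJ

eq. 1 reversed: -31.4 kJ
eq. 2 as written: -46.1 kJ
eq. 3 × 2: (2)·(-23.0) = -46.0 kJ
ΔHrxn = (-31.4) + (-46.1) + (-46.0) = -123.5 kJ

ΔHrxn = -123.5 kJ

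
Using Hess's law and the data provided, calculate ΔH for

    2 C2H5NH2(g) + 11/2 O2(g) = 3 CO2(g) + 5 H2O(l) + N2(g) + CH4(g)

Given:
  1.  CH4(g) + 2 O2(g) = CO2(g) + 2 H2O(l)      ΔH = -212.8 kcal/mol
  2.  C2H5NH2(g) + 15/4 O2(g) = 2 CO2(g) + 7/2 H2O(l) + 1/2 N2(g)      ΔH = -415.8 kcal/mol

eq. 1 reversed (CH4(g) must end up as a product): +212.8 kcal/mol
eq. 2 × 2 (×2 to match 2 C2H5NH2(g) in the target): (2)·(-415.8) = -831.6 kcal/mol
Summing the manipulated equations, ΔH = (+212.8) + (-831.6) = -618.8 kcal/mol

ΔH = -618.8 kcal/mol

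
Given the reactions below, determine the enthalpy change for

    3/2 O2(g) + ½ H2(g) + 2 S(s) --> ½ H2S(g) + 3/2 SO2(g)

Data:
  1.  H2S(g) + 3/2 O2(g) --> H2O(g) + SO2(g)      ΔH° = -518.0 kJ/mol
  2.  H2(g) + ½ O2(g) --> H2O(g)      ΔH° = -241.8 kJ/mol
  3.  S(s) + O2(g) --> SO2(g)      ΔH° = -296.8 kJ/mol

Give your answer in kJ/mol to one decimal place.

eq. 1 reversed and × 1/2: (-1/2)·(-518.0) = +259.0 kJ/mol
eq. 2 × 1/2: (1/2)·(-241.8) = -120.9 kJ/mol
eq. 3 × 2: (2)·(-296.8) = -593.6 kJ/mol
ΔH° = (-1/2)·(-518.0) + (1/2)·(-241.8) + (2)·(-296.8) = -455.5 kJ/mol

ΔH° = -455.5 kJ/mol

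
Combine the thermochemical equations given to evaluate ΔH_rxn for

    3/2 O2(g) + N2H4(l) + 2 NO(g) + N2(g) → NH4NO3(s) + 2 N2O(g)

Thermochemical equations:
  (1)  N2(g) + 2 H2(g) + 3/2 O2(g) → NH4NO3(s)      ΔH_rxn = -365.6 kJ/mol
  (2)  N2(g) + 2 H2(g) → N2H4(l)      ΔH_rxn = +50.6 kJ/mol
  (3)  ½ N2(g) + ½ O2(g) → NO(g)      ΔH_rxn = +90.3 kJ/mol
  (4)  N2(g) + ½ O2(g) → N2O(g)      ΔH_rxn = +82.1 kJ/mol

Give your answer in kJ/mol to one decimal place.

ΔH_rxn = -432.6 kJ/mol

(1) as written: -365.6 kJ/mol
(2) reversed: -50.6 kJ/mol
(3) reversed and × 2: (-2)·(+90.3) = -180.6 kJ/mol
(4) × 2: (2)·(+82.1) = +164.2 kJ/mol
By Hess's law, ΔH_rxn = (-365.6) + (-50.6) + (-180.6) + (+164.2) = -432.6 kJ/mol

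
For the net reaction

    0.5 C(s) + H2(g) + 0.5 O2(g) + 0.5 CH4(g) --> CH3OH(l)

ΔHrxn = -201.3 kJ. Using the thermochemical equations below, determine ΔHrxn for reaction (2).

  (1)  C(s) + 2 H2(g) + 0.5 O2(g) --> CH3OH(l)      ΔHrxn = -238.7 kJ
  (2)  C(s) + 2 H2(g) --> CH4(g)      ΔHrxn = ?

(1) as written (CH3OH(l) already on the product side): -238.7 kJ
(2) reversed and × 1/2 (reverse to put CH4(g) on the reactant side; scale by 1/2 for the 1/2 CH4(g)): contributes −1/2·x
-201.3 = (-238.7) − 1/2·x
x = (-201.3 − (-238.7)) / (-1/2) = -74.8 kJ

ΔHrxn = -74.8 kJ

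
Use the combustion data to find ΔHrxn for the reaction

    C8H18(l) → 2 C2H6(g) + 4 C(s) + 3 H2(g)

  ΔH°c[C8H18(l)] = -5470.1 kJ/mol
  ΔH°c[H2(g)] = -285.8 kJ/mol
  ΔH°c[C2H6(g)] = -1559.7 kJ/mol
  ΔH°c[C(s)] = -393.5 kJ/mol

ΔHrxn = 80.7 kJ/mol

Using ΔH = Σ nΔHc°(reactants) − Σ nΔHc°(products):
= [1·(-5470.1)] − [2·(-1559.7) + 4·(-393.5) + 3·(-285.8)]
= 80.7 kJ/mol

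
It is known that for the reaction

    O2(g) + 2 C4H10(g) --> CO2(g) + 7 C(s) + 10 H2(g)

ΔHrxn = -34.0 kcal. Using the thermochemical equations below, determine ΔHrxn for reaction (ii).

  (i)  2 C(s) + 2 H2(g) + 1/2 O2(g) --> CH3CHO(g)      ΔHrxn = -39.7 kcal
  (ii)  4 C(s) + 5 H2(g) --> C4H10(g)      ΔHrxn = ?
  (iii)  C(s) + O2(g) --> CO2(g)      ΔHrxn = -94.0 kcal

(i): not needed.
(ii) reversed and × 2: contributes −2·x
(iii) as written: -94.0 kcal
-34.0 = (-94.0) − 2·x
x = (-34.0 − (-94.0)) / (-2) = -30.0 kcal

ΔHrxn = -30.0 kcal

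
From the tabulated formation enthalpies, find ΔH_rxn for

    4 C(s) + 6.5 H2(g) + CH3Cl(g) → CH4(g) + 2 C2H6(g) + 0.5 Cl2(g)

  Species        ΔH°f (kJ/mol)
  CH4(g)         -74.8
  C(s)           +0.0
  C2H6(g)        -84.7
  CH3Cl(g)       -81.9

Products: 1·(-74.8) + 2·(-84.7) + 1/2·(+0.0) = -244.2
Reactants: 4·(+0.0) + 13/2·(+0.0) + 1·(-81.9) = -81.9
ΔH_rxn = (-244.2) − (-81.9) = -162.3 kJ/mol

ΔH_rxn = -162.3 kJ/mol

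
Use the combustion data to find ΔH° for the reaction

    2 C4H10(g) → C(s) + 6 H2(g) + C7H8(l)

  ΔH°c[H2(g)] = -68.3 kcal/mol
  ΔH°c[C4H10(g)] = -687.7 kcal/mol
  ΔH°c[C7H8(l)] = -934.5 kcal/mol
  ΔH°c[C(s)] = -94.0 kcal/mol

ΔH° = 62.9 kcal/mol

With combustion enthalpies, reactants minus products:
= [2·(-687.7)] − [1·(-94.0) + 6·(-68.3) + 1·(-934.5)]
= 62.9 kcal/mol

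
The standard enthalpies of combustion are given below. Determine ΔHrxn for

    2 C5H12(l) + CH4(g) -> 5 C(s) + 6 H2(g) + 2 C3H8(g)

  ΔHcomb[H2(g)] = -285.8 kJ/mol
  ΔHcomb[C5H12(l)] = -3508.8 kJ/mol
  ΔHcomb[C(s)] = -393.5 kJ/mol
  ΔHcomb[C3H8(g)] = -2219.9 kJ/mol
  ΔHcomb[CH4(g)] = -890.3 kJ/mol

With combustion enthalpies, reactants minus products:
= [2·(-3508.8) + 1·(-890.3)] − [5·(-393.5) + 6·(-285.8) + 2·(-2219.9)]
= 214.2 kJ/mol

ΔHrxn = 214.2 kJ/mol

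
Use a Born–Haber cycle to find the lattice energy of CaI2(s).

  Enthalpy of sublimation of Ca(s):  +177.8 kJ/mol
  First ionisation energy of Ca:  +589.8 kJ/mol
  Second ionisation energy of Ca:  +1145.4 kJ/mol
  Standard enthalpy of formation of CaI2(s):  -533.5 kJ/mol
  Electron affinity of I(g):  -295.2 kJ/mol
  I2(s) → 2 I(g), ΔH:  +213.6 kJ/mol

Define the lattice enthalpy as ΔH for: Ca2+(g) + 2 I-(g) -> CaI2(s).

U = -2069.7 kJ/mol

ΔHf° = 1·ΔHsub + 1·(ΣIE) + 1·D(I2) + 2·EA + U
-533.5 = 1·(+177.8) + 1·(+1735.2) + 1·(+213.6) + 2·(-295.2) + U
U = -533.5 − (+1536.2) = -2069.7 kJ/mol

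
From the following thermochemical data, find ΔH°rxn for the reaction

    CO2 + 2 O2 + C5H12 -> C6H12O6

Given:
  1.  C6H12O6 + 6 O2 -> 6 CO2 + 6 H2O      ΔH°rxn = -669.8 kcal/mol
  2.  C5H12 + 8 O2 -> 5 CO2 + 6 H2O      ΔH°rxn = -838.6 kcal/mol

eq. 1 reversed: +669.8 kcal/mol
eq. 2 as written: -838.6 kcal/mol
By Hess's law, ΔH°rxn = (-1)·(-669.8) + (1)·(-838.6) = -168.8 kcal/mol

ΔH°rxn = -168.8 kcal/mol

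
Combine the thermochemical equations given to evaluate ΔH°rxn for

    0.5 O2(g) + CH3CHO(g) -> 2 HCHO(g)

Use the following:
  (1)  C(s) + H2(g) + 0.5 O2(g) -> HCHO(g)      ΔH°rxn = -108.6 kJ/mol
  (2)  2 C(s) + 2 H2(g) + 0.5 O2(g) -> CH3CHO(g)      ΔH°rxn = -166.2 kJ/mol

ΔH°rxn = -51.0 kJ/mol

(1) × 2 (×2 to match 2 HCHO(g) in the target): (2)·(-108.6) = -217.2 kJ/mol
(2) reversed (reverse to put CH3CHO(g) on the reactant side): +166.2 kJ/mol
By Hess's law, ΔH°rxn = (2)·(-108.6) + (-1)·(-166.2) = -51.0 kJ/mol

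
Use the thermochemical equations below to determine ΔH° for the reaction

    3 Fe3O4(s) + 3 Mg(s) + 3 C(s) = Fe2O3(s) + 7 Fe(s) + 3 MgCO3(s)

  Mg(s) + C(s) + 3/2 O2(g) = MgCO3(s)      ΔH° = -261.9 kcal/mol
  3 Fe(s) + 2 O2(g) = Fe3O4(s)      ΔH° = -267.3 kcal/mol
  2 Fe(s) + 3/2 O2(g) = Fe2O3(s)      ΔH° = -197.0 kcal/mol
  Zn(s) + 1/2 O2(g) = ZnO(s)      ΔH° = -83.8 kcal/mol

ΔH° = -180.8 kcal/mol

equation 1 × 3: (3)·(-261.9) = -785.7 kcal/mol
equation 2 reversed and × 3: (-3)·(-267.3) = +801.9 kcal/mol
equation 3 as written: -197.0 kcal/mol
equation 4: not needed.
Combining the equations, ΔH° = (-785.7) + (+801.9) + (-197.0) = -180.8 kcal/mol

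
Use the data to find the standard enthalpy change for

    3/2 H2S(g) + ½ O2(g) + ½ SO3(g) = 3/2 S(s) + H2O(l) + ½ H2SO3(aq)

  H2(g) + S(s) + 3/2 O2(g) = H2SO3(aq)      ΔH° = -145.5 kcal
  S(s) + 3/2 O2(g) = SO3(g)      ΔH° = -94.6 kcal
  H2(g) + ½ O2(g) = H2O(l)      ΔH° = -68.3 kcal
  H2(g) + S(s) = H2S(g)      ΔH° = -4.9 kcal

ΔH° = -86.4 kcal

equation 1 × 1/2: (1/2)·(-145.5) = -72.75 kcal
equation 2 reversed and × 1/2: (-1/2)·(-94.6) = +47.3 kcal
equation 3 as written: -68.3 kcal
equation 4 reversed and × 3/2: (-3/2)·(-4.9) = +7.35 kcal
Summing the manipulated equations, ΔH° = (1/2)·(-145.5) + (-1/2)·(-94.6) + (1)·(-68.3) + (-3/2)·(-4.9) = -86.4 kcal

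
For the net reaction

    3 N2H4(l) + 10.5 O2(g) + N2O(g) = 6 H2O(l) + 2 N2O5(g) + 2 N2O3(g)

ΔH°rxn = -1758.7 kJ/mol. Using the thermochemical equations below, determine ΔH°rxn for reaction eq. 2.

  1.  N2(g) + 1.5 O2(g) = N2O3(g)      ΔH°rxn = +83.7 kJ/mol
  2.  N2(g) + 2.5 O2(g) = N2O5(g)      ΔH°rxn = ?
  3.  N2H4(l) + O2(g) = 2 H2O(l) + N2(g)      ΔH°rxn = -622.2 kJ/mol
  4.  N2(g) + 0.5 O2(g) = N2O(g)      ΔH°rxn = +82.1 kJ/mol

eq. 1 × 2 (×2 to match 2 N2O3(g) in the target): (2)·(+83.7) = +167.4 kJ/mol
eq. 2 × 2 (scale by 2 for the 2 N2O5(g)): contributes 2·x
eq. 3 × 3 (×3 to match 3 N2H4(l) in the target): (3)·(-622.2) = -1866.6 kJ/mol
eq. 4 reversed (reverse to put N2O(g) on the reactant side): -82.1 kJ/mol
-1758.7 = (+167.4) + (-1866.6) + (-82.1) + 2·x
x = (-1758.7 − (-1781.3)) / (2) = 11.3 kJ/mol

ΔH°rxn = 11.3 kJ/mol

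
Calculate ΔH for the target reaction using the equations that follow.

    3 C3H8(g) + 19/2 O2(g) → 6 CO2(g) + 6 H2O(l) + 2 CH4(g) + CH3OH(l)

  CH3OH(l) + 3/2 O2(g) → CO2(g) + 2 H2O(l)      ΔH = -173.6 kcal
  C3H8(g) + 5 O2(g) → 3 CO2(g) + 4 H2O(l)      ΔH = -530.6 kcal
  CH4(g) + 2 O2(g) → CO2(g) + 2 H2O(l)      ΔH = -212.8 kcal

ΔH = -992.6 kcal

equation 1 reversed: +173.6 kcal
equation 2 × 3: (3)·(-530.6) = -1591.8 kcal
equation 3 reversed and × 2: (-2)·(-212.8) = +425.6 kcal
ΔH = (-1)·(-173.6) + (3)·(-530.6) + (-2)·(-212.8) = -992.6 kcal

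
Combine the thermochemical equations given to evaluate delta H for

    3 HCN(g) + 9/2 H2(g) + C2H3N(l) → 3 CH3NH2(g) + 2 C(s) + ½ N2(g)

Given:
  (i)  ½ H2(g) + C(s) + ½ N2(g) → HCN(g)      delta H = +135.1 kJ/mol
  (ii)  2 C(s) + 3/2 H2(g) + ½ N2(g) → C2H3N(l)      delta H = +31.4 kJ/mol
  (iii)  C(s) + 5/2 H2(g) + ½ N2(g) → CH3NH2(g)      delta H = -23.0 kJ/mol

delta H = -505.7 kJ/mol

(i) reversed and × 3 (HCN(g) must end up as a reactant; scale by 3 for the 3 HCN(g)): (-3)·(+135.1) = -405.3 kJ/mol
(ii) reversed (reverse to put C2H3N(l) on the reactant side): -31.4 kJ/mol
(iii) × 3 (×3 to match 3 CH3NH2(g) in the target): (3)·(-23.0) = -69.0 kJ/mol
Combining the equations, delta H = (-3)·(+135.1) + (-1)·(+31.4) + (3)·(-23.0) = -505.7 kJ/mol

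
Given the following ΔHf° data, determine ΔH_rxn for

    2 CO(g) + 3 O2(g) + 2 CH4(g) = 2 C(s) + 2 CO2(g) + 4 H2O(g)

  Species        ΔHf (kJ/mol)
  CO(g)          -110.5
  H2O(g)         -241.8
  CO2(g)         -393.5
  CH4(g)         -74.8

ΔH°rxn = Σ nΔHf°(products) − Σ nΔHf°(reactants).
Products: 2·(+0.0) + 2·(-393.5) + 4·(-241.8) = -1754.2
Reactants: 2·(-110.5) + 3·(+0.0) + 2·(-74.8) = -370.6
ΔH_rxn = (-1754.2) − (-370.6) = -1383.6 kJ/mol

ΔH_rxn = -1383.6 kJ/mol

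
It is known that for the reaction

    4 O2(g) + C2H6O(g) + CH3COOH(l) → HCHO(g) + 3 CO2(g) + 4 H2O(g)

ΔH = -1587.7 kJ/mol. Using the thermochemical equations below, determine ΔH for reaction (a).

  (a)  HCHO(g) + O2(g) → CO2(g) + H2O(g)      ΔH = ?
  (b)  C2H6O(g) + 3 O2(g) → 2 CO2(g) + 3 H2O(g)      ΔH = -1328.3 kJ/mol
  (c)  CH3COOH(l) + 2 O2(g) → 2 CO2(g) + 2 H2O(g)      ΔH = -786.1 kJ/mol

(a) reversed: contributes −x
(b) as written: -1328.3 kJ/mol
(c) as written: -786.1 kJ/mol
-1587.7 = (-1328.3) + (-786.1) − x
x = (-1587.7 − (-2114.4)) / (-1) = -526.7 kJ/mol

ΔH = -526.7 kJ/mol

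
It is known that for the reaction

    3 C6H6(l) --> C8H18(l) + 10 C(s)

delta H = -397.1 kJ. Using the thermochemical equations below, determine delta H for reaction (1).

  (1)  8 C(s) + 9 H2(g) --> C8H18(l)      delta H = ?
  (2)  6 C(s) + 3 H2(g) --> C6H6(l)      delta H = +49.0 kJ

delta H = -250.1 kJ

(1) as written (C8H18(l) already on the product side): contributes x
(2) reversed and × 3 (C6H6(l) must end up as a reactant; ×3 to match 3 C6H6(l) in the target): (-3)·(+49.0) = -147.0 kJ
-397.1 = (-147.0) + x
x = (-397.1 − (-147.0)) / (1) = -250.1 kJ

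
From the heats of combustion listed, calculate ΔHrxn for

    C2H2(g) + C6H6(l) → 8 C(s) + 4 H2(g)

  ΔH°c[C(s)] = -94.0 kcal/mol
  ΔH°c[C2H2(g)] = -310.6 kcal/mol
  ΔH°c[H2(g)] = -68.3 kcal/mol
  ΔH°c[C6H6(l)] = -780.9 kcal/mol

Using ΔH = Σ nΔHc°(reactants) − Σ nΔHc°(products):
= [1·(-310.6) + 1·(-780.9)] − [8·(-94.0) + 4·(-68.3)]
= -66.3 kcal/mol

ΔHrxn = -66.3 kcal/mol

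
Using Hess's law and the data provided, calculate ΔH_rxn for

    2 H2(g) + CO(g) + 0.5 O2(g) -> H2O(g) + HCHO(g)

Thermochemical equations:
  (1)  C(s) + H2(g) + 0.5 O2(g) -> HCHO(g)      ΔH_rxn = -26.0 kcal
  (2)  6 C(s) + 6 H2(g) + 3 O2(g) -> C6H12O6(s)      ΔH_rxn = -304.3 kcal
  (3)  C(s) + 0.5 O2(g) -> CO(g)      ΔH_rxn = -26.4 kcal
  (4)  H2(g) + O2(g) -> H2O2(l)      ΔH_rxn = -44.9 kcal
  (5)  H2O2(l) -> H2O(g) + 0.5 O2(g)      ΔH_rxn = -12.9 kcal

ΔH_rxn = -57.4 kcal

(1) as written: -26.0 kcal
(2): not needed.
(3) reversed: +26.4 kcal
(4) as written: -44.9 kcal
(5) as written: -12.9 kcal
ΔH_rxn = (1)·(-26.0) + (-1)·(-26.4) + (1)·(-44.9) + (1)·(-12.9) = -57.4 kcal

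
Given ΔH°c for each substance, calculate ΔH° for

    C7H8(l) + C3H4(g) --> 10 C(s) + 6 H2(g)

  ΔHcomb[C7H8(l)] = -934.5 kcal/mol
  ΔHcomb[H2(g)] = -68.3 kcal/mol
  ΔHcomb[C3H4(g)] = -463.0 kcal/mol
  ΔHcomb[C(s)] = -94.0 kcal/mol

ΔH° = -47.7 kcal/mol

With combustion enthalpies, reactants minus products:
= [1·(-934.5) + 1·(-463.0)] − [10·(-94.0) + 6·(-68.3)]
= -47.7 kcal/mol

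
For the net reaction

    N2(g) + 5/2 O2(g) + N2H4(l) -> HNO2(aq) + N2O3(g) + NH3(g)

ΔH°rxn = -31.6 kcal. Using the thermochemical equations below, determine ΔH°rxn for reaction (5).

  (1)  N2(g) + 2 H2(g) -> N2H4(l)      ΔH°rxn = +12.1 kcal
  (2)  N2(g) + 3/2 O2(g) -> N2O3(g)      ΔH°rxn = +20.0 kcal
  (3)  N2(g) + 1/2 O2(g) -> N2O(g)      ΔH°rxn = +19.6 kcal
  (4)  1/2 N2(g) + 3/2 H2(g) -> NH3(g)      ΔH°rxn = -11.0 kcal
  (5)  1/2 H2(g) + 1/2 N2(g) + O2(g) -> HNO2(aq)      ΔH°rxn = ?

ΔH°rxn = -28.5 kcal

(1) reversed (N2H4(l) must end up as a reactant): -12.1 kcal
(2) as written (N2O3(g) already on the product side): +20.0 kcal
(3): not needed (N2O(g) appears nowhere else).
(4) as written (NH3(g) already on the product side): -11.0 kcal
(5) as written (HNO2(aq) already on the product side): contributes x
-31.6 = (-12.1) + (+20.0) + (-11.0) + x
x = (-31.6 − (-3.1)) / (1) = -28.5 kcal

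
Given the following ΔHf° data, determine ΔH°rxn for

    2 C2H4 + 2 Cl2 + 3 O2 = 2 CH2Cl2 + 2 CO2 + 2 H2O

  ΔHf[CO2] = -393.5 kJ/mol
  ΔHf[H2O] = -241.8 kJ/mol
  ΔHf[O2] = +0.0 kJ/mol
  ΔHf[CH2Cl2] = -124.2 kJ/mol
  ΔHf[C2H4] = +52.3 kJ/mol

Products: 2·(-124.2) + 2·(-393.5) + 2·(-241.8) = -1519.0
Reactants: 2·(+52.3) + 2·(+0.0) + 3·(+0.0) = +104.6
ΔH°rxn = (-1519.0) − (+104.6) = -1623.6 kJ/mol

ΔH°rxn = -1623.6 kJ/mol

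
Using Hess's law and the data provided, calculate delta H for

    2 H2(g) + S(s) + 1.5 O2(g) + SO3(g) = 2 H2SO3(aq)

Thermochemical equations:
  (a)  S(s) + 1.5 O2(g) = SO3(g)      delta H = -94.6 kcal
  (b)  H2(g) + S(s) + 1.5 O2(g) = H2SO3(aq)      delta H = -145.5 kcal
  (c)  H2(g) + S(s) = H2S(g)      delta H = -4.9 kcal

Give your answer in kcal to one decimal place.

(a) reversed (reverse to put SO3(g) on the reactant side): +94.6 kcal
(b) × 2 (×2 to match 2 H2SO3(aq) in the target): (2)·(-145.5) = -291.0 kcal
(c): not needed (H2S(g) appears nowhere else).
By Hess's law, delta H = (-1)·(-94.6) + (2)·(-145.5) = -196.4 kcal

delta H = -196.4 kcal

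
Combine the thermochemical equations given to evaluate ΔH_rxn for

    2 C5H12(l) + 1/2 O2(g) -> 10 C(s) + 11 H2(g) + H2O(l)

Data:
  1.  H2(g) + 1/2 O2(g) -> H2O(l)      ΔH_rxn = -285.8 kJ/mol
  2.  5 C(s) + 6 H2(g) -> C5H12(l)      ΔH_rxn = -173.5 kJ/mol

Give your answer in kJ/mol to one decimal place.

eq. 1 as written (H2O(l) already on the product side): -285.8 kJ/mol
eq. 2 reversed and × 2 (reverse to put C5H12(l) on the reactant side; ×2 to match 2 C5H12(l) in the target): (-2)·(-173.5) = +347.0 kJ/mol
Combining the equations, ΔH_rxn = (1)·(-285.8) + (-2)·(-173.5) = 61.2 kJ/mol

ΔH_rxn = 61.2 kJ/mol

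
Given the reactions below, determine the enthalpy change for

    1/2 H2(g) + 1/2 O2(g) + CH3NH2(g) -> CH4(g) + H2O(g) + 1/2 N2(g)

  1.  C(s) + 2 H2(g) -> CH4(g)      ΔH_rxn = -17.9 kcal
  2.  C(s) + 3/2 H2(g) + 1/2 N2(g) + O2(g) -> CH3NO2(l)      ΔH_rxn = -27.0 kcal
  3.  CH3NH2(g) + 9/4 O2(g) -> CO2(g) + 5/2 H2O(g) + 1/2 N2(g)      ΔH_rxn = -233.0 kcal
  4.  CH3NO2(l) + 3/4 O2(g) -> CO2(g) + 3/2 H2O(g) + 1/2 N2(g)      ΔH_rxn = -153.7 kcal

eq. 1 as written: -17.9 kcal
eq. 2 reversed: +27.0 kcal
eq. 3 as written: -233.0 kcal
eq. 4 reversed: +153.7 kcal
ΔH_rxn = (-17.9) + (+27.0) + (-233.0) + (+153.7) = -70.2 kcal

ΔH_rxn = -70.2 kcal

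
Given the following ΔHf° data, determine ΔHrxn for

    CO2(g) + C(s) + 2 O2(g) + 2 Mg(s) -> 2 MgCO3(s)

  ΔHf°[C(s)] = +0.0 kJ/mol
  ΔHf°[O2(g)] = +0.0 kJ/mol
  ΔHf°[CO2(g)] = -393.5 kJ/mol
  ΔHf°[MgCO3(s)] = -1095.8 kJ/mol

Products: 2·(-1095.8) = -2191.6
Reactants: 1·(-393.5) + 1·(+0.0) + 2·(+0.0) + 2·(+0.0) = -393.5
ΔHrxn = (-2191.6) − (-393.5) = -1798.1 kJ/mol

ΔHrxn = -1798.1 kJ/mol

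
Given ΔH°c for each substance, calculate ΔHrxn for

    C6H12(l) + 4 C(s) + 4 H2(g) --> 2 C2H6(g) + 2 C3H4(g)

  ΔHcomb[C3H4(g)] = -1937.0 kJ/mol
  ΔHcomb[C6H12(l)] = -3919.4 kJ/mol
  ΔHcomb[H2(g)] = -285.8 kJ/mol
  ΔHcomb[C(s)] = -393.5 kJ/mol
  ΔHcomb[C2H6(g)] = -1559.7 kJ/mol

ΔHrxn = 356.8 kJ/mol

Using ΔH = Σ nΔHc°(reactants) − Σ nΔHc°(products):
= [1·(-3919.4) + 4·(-393.5) + 4·(-285.8)] − [2·(-1559.7) + 2·(-1937.0)]
= 356.8 kJ/mol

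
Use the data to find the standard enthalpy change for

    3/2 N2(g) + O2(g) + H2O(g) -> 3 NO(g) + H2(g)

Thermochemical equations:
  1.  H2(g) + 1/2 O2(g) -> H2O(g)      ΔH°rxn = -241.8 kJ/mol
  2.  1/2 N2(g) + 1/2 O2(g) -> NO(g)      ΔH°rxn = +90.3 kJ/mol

ΔH°rxn = 512.7 kJ/mol

eq. 1 reversed (H2O(g) must end up as a reactant): +241.8 kJ/mol
eq. 2 × 3 (×3 to match 3 NO(g) in the target): (3)·(+90.3) = +270.9 kJ/mol
Summing the manipulated equations, ΔH°rxn = (+241.8) + (+270.9) = 512.7 kJ/mol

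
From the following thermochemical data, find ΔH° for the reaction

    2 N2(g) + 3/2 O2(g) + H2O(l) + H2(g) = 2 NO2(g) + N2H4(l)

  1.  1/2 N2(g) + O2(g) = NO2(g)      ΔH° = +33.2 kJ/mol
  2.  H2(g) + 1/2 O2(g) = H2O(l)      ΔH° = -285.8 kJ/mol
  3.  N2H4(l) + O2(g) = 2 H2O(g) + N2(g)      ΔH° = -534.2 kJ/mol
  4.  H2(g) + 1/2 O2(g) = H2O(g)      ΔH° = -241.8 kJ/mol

ΔH° = 402.8 kJ/mol

eq. 1 × 2 (×2 to match 2 NO2(g) in the target): (2)·(+33.2) = +66.4 kJ/mol
eq. 2 reversed (H2O(l) must end up as a reactant): +285.8 kJ/mol
eq. 3 reversed (reverse to put N2H4(l) on the product side): +534.2 kJ/mol
eq. 4 × 2: (2)·(-241.8) = -483.6 kJ/mol
ΔH° = (2)·(+33.2) + (-1)·(-285.8) + (-1)·(-534.2) + (2)·(-241.8) = 402.8 kJ/mol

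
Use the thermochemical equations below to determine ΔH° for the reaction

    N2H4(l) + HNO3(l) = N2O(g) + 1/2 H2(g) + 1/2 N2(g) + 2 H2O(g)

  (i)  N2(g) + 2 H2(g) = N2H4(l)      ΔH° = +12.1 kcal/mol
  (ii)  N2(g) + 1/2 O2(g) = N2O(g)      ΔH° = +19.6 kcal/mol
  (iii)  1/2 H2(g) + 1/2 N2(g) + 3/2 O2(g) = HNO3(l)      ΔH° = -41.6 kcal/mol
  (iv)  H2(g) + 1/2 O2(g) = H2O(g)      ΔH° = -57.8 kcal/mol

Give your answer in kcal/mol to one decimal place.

(i) reversed (reverse to put N2H4(l) on the reactant side): -12.1 kcal/mol
(ii) as written (N2O(g) already on the product side): +19.6 kcal/mol
(iii) reversed (reverse to put HNO3(l) on the reactant side): +41.6 kcal/mol
(iv) × 2 (scale by 2 for the 2 H2O(g)): (2)·(-57.8) = -115.6 kcal/mol
By Hess's law, ΔH° = (-12.1) + (+19.6) + (+41.6) + (-115.6) = -66.5 kcal/mol

ΔH° = -66.5 kcal/mol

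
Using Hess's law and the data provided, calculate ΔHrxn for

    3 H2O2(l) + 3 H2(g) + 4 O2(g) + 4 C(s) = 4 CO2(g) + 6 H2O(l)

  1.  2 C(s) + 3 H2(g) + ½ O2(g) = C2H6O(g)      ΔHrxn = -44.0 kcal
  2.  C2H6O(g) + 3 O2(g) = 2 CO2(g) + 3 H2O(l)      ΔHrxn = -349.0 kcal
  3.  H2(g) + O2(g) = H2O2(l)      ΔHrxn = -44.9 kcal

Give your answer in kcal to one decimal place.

ΔHrxn = -651.3 kcal

eq. 1 × 2: (2)·(-44.0) = -88.0 kcal
eq. 2 × 2: (2)·(-349.0) = -698.0 kcal
eq. 3 reversed and × 3: (-3)·(-44.9) = +134.7 kcal
Since enthalpy is a state function, ΔHrxn = (2)·(-44.0) + (2)·(-349.0) + (-3)·(-44.9) = -651.3 kcal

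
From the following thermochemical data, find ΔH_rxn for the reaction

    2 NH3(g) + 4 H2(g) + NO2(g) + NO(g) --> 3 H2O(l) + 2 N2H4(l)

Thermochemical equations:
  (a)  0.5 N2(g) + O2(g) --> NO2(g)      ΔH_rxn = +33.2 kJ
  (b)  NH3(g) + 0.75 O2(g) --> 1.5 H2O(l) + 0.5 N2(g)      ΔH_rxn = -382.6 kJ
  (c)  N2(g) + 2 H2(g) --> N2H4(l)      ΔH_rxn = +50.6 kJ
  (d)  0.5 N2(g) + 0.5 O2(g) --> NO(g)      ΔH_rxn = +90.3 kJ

ΔH_rxn = -787.5 kJ

(a) reversed: -33.2 kJ
(b) × 2: (2)·(-382.6) = -765.2 kJ
(c) × 2: (2)·(+50.6) = +101.2 kJ
(d) reversed: -90.3 kJ
By Hess's law, ΔH_rxn = (-1)·(+33.2) + (2)·(-382.6) + (2)·(+50.6) + (-1)·(+90.3) = -787.5 kJ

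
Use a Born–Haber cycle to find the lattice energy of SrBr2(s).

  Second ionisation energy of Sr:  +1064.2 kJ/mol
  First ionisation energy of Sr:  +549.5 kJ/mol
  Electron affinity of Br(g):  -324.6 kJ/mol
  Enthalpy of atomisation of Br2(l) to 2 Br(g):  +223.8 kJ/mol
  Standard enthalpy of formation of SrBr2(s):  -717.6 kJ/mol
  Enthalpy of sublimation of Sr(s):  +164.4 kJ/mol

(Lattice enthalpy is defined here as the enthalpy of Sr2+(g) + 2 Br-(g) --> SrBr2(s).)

ΔHf° = 1·ΔHsub + 1·(ΣIE) + 1·D(Br2) + 2·EA + U
-717.6 = 1·(+164.4) + 1·(+1613.7) + 1·(+223.8) + 2·(-324.6) + U
U = -717.6 − (+1352.7) = -2070.3 kJ/mol

U = -2070.3 kJ/mol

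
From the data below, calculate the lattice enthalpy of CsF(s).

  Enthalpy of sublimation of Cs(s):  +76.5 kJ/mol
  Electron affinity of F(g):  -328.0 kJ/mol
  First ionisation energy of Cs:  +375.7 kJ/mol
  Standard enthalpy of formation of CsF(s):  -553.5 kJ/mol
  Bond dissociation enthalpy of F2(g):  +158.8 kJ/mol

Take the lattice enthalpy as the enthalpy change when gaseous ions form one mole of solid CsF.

ΔHf° = 1·ΔHsub + 1·(ΣIE) + 1/2·D(F2) + 1·EA + U
-553.5 = 1·(+76.5) + 1·(+375.7) + 1/2·(+158.8) + 1·(-328.0) + U
U = -553.5 − (+203.6) = -757.1 kJ/mol

U = -757.1 kJ/mol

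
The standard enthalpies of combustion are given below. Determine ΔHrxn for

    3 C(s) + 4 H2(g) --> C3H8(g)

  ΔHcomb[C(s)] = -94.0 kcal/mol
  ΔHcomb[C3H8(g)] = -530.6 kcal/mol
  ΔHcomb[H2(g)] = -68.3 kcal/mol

With combustion enthalpies, reactants minus products:
= [3·(-94.0) + 4·(-68.3)] − [1·(-530.6)]
= -24.6 kcal/mol

ΔHrxn = -24.6 kcal/mol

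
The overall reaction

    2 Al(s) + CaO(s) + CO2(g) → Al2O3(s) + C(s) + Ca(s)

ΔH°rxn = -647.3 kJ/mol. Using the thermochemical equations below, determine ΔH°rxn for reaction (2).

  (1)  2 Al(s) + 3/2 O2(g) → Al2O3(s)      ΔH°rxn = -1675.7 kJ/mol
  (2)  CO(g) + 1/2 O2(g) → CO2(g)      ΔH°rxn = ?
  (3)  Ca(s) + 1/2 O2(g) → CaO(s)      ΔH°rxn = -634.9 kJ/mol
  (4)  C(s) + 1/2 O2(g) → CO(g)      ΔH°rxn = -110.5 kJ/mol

ΔH°rxn = -283.0 kJ/mol

(1) as written: -1675.7 kJ/mol
(2) reversed: contributes −x
(3) reversed: +634.9 kJ/mol
(4) reversed: +110.5 kJ/mol
-647.3 = (-1675.7) + (+634.9) + (+110.5) − x
x = (-647.3 − (-930.3)) / (-1) = -283.0 kJ/mol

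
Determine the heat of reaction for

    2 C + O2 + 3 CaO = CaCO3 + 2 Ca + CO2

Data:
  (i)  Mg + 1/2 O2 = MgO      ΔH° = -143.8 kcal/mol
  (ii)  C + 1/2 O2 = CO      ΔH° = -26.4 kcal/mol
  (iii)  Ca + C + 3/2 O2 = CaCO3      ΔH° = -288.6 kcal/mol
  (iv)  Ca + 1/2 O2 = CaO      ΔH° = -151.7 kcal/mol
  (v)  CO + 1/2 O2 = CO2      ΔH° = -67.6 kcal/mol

(i): not needed.
(ii) as written: -26.4 kcal/mol
(iii) as written: -288.6 kcal/mol
(iv) reversed and × 3: (-3)·(-151.7) = +455.1 kcal/mol
(v) as written: -67.6 kcal/mol
By Hess's law, ΔH° = (1)·(-26.4) + (1)·(-288.6) + (-3)·(-151.7) + (1)·(-67.6) = 72.5 kcal/mol

ΔH° = 72.5 kcal/mol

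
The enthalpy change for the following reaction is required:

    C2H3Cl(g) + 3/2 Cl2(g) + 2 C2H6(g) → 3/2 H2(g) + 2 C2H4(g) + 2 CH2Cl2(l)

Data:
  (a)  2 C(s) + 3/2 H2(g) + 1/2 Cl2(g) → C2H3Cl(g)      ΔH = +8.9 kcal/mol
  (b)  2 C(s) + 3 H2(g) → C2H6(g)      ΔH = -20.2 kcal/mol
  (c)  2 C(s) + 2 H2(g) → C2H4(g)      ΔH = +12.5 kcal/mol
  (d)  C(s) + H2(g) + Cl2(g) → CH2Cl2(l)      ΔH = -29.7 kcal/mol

(a) reversed: -8.9 kcal/mol
(b) reversed and × 2: (-2)·(-20.2) = +40.4 kcal/mol
(c) × 2: (2)·(+12.5) = +25.0 kcal/mol
(d) × 2: (2)·(-29.7) = -59.4 kcal/mol
By Hess's law, ΔH = (-1)·(+8.9) + (-2)·(-20.2) + (2)·(+12.5) + (2)·(-29.7) = -2.9 kcal/mol

ΔH = -2.9 kcal/mol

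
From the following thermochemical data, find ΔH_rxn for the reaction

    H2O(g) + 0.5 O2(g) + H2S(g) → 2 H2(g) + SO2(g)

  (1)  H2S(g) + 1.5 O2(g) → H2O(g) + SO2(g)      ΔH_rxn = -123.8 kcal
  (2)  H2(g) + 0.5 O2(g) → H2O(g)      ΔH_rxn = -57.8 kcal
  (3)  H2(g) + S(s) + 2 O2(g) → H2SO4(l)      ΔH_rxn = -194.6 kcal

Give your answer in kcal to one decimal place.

ΔH_rxn = -8.2 kcal

(1) as written (H2S(g) already on the reactant side): -123.8 kcal
(2) reversed and × 2: (-2)·(-57.8) = +115.6 kcal
(3): not needed (S(s) appears nowhere else).
Since enthalpy is a state function, ΔH_rxn = (-123.8) + (+115.6) = -8.2 kcal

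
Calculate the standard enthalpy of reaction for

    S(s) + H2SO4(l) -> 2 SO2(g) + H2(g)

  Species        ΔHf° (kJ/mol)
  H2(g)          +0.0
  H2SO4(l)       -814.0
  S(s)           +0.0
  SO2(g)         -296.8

Products: 2·(-296.8) + 1·(+0.0) = -593.6
Reactants: 1·(+0.0) + 1·(-814.0) = -814.0
ΔH° = (-593.6) − (-814.0) = 220.4 kJ/mol

ΔH° = 220.4 kJ/mol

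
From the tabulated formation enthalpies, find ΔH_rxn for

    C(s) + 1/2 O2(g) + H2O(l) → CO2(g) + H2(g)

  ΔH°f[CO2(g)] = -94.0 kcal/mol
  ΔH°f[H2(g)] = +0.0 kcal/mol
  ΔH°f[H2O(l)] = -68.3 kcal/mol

ΔH_rxn = -25.7 kcal/mol

ΔH°rxn = Σ nΔHf°(products) − Σ nΔHf°(reactants).
Products: 1·(-94.0) + 1·(+0.0) = -94.0
Reactants: 1·(+0.0) + 1/2·(+0.0) + 1·(-68.3) = -68.3
ΔH_rxn = (-94.0) − (-68.3) = -25.7 kcal/mol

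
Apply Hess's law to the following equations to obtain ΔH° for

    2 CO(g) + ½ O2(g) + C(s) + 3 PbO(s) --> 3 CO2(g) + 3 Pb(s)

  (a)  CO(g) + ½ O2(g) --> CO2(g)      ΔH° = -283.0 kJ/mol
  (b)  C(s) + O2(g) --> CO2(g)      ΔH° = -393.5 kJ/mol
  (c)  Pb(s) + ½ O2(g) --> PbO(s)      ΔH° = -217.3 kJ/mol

ΔH° = -307.6 kJ/mol

(a) × 2 (×2 to match 2 CO(g) in the target): (2)·(-283.0) = -566.0 kJ/mol
(b) as written (C(s) already on the reactant side): -393.5 kJ/mol
(c) reversed and × 3 (PbO(s) must end up as a reactant; ×3 to match 3 PbO(s) in the target): (-3)·(-217.3) = +651.9 kJ/mol
Since enthalpy is a state function, ΔH° = (2)·(-283.0) + (1)·(-393.5) + (-3)·(-217.3) = -307.6 kJ/mol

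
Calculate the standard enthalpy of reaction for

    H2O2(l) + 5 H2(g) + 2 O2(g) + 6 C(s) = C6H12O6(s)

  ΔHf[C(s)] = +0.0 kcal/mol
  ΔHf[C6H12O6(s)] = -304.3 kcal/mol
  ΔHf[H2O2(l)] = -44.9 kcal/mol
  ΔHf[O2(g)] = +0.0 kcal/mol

ΔH°rxn = Σ nΔHf°(products) − Σ nΔHf°(reactants).
Products: 1·(-304.3) = -304.3
Reactants: 1·(-44.9) + 5·(+0.0) + 2·(+0.0) + 6·(+0.0) = -44.9
ΔHrxn = (-304.3) − (-44.9) = -259.4 kcal/mol

ΔHrxn = -259.4 kcal/mol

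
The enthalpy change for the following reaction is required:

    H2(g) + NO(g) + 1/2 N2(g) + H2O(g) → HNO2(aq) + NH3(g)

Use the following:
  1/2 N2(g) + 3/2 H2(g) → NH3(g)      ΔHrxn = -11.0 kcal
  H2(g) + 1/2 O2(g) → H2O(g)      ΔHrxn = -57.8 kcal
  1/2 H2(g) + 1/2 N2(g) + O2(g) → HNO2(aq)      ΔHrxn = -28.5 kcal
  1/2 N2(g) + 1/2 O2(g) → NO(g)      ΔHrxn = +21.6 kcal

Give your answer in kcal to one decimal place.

ΔHrxn = -3.3 kcal

equation 1 as written: -11.0 kcal
equation 2 reversed: +57.8 kcal
equation 3 as written: -28.5 kcal
equation 4 reversed: -21.6 kcal
ΔHrxn = (-11.0) + (+57.8) + (-28.5) + (-21.6) = -3.3 kcal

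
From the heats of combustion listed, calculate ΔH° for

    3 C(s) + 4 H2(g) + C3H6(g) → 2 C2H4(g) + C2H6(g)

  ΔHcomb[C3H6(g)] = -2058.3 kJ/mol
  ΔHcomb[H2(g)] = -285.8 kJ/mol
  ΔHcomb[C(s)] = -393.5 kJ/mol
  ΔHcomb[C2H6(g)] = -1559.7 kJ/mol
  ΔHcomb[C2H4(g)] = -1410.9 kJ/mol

ΔH° = -0.5 kJ/mol

With combustion enthalpies, reactants minus products:
= [3·(-393.5) + 4·(-285.8) + 1·(-2058.3)] − [2·(-1410.9) + 1·(-1559.7)]
= -0.5 kJ/mol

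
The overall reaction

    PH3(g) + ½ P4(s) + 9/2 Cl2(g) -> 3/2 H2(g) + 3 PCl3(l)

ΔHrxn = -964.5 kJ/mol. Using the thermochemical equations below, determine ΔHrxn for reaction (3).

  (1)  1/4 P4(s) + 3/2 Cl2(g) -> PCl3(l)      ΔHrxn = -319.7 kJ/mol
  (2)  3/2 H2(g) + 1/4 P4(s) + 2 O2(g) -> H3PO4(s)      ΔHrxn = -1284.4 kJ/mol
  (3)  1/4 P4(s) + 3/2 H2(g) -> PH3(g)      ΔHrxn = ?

ΔHrxn = 5.4 kJ/mol

(1) × 3 (×3 to match 3 PCl3(l) in the target): (3)·(-319.7) = -959.1 kJ/mol
(2): not needed (O2(g) appears nowhere else).
(3) reversed (reverse to put PH3(g) on the reactant side): contributes −x
-964.5 = (-959.1) − x
x = (-964.5 − (-959.1)) / (-1) = 5.4 kJ/mol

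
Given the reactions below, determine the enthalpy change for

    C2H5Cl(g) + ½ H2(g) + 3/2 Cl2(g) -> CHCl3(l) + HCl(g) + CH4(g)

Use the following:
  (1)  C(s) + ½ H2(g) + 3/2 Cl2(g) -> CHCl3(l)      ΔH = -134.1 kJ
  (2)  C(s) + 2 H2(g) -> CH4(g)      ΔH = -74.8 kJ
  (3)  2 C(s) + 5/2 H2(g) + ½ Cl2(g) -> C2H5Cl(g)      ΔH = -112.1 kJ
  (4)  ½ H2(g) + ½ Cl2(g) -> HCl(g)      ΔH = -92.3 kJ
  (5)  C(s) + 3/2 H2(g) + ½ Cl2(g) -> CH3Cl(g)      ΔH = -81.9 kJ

ΔH = -189.1 kJ

(1) as written (CHCl3(l) already on the product side): -134.1 kJ
(2) as written (CH4(g) already on the product side): -74.8 kJ
(3) reversed (reverse to put C2H5Cl(g) on the reactant side): +112.1 kJ
(4) as written (HCl(g) already on the product side): -92.3 kJ
(5): not needed (CH3Cl(g) appears nowhere else).
Since enthalpy is a state function, ΔH = (-134.1) + (-74.8) + (+112.1) + (-92.3) = -189.1 kJ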